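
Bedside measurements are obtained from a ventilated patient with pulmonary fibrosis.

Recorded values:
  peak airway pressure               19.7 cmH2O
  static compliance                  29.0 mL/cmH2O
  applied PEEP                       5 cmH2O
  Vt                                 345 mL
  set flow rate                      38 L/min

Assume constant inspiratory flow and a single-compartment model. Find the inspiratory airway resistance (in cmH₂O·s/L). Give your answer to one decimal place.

Flow: 38 L/min ÷ 60 = 0.6333 L/s.
Equation of motion (constant flow): PIP = Vt/C + R·V̇ + PEEP.
R·V̇ = PIP − Vt/C − PEEP = 19.7 − 345/29.0 − 5 = 19.7 − 11.897 − 5 = 2.803 cmH2O.
R = 2.803 / 0.6333 = 4.426 cmH2O·s/L.

4.4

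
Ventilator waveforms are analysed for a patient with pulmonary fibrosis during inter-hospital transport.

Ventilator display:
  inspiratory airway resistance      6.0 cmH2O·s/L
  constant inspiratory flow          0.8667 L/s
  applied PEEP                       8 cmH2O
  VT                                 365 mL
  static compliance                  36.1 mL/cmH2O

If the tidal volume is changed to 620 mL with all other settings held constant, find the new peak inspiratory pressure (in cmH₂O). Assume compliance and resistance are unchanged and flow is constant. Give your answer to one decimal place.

30.4

PIP = Vt/C + R·V̇ + PEEP (constant-flow equation of motion).
Only the elastic term changes: ΔPIP = ΔVt / C = (620 − 365) / 36.1 = 7.064 cmH2O.
Original PIP = 365/36.1 + 6.0×0.8667 + 8 = 23.311 cmH2O; new PIP = 23.311 + (7.064) = 30.375 cmH2O.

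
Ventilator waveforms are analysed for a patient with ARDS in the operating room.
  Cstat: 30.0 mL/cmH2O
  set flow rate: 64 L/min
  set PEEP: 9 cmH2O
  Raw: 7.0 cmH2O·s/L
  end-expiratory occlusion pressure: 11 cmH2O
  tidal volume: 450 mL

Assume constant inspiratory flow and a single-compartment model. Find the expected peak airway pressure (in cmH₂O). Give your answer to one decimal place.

33.5

Flow: 64 L/min ÷ 60 = 1.0667 L/s.
Total PEEP = 11 cmH2O (set 9 + intrinsic 2); this is the baseline alveolar pressure.
Equation of motion (constant flow): PIP = Vt/C + R·V̇ + PEEP.
PIP = 450/30.0 + 7.0×1.0667 + 11 = 15.0 + 7.467 + 11 = 33.467 cmH2O.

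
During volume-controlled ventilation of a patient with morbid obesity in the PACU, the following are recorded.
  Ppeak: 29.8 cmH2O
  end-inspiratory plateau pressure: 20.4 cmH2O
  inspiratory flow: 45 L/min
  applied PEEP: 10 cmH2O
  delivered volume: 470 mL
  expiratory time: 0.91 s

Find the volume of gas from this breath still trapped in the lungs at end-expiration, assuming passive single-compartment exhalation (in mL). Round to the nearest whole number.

Flow: 45 L/min ÷ 60 = 0.75 L/s.
R = (PIP − Pplat)/V̇ = (29.8 − 20.4) / 0.75 = 9.4/0.75 = 12.533 cmH2O·s/L.
C = Vt/(Pplat − PEEP) = 470.0 / (20.4 − 10) = 470.0/10.4 = 45.192 mL/cmH2O.
τ = R × C = 12.533 × 0.04519 L/cmH2O = 0.5664 s.
Fraction remaining = e^(−Te/τ) = e^(−0.91/0.5664) = 0.2006.
Trapped volume = 470.0 × 0.2006 = 94.282 mL.

94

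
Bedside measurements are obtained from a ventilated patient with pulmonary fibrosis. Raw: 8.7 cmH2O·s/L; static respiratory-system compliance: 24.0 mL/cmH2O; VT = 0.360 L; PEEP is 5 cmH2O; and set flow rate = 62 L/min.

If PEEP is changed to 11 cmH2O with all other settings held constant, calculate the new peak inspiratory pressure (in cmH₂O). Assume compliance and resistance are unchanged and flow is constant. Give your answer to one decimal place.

Flow: 62 L/min ÷ 60 = 1.0333 L/s.
PIP = Vt/C + R·V̇ + PEEP (constant-flow equation of motion).
Only the baseline term changes: ΔPIP = ΔPEEP = 11 − 5 = 6.0 cmH2O.
Original PIP = 360/24.0 + 8.7×1.0333 + 5 = 28.99 cmH2O; new PIP = 28.99 + (6.0) = 34.99 cmH2O.

35.0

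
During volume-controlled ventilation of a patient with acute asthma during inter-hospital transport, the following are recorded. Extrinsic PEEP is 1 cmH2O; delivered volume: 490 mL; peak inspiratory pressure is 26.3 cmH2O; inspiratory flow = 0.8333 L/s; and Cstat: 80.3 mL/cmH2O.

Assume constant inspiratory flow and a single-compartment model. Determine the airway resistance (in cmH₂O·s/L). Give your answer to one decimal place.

23.0

Equation of motion (constant flow): PIP = Vt/C + R·V̇ + PEEP.
R·V̇ = PIP − Vt/C − PEEP = 26.3 − 490/80.3 − 1 = 26.3 − 6.102 − 1 = 19.198 cmH2O.
R = 19.198 / 0.8333 = 23.039 cmH2O·s/L.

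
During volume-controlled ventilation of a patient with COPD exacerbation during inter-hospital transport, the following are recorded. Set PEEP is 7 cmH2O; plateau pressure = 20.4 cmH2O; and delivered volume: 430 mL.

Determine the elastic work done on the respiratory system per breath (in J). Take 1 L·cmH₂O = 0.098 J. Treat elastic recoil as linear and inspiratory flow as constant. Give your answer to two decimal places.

0.28

Elastic work ≈ ½ × (Pplat − PEEP) × Vt = 0.5 × (20.4 − 7) × 0.430 L = 0.5 × 13.4 × 0.430 = 2.881 L·cmH2O.
× 0.098 J/(L·cmH2O) → 0.2823 J.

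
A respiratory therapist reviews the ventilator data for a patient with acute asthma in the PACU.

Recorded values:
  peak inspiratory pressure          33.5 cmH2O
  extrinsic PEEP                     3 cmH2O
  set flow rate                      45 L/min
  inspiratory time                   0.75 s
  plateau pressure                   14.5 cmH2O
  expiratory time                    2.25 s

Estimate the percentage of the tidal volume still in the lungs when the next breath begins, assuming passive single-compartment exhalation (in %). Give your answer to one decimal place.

Flow: 45 L/min ÷ 60 = 0.75 L/s.
Vt = flow × Ti = 0.75 L/s × 0.75 s × 1000 mL/L = 562.5 mL.
R = (PIP − Pplat)/V̇ = (33.5 − 14.5) / 0.75 = 19.0/0.75 = 25.333 cmH2O·s/L.
C = Vt/(Pplat − PEEP) = 562.5 / (14.5 − 3) = 562.5/11.5 = 48.913 mL/cmH2O.
τ = R × C = 25.333 × 0.04891 L/cmH2O = 1.239 s.
Fraction remaining at end-expiration = e^(−Te/τ) = e^(−2.25/1.239) = 0.1627 → 16.27%.

16.3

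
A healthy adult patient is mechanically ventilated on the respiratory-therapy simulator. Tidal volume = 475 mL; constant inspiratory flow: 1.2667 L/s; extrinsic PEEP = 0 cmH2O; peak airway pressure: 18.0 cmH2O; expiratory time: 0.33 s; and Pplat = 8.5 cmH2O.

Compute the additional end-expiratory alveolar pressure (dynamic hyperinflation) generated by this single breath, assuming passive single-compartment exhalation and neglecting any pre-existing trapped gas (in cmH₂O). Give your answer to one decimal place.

3.9

R = (PIP − Pplat)/V̇ = (18.0 − 8.5) / 1.2667 = 9.5/1.2667 = 7.5 cmH2O·s/L.
C = Vt/(Pplat − PEEP) = 475.0 / (8.5 − 0) = 475.0/8.5 = 55.882 mL/cmH2O.
τ = R × C = 7.5 × 0.05588 L/cmH2O = 0.4191 s.
Fraction remaining = e^(−Te/τ) = e^(−0.33/0.4191) = 0.455; trapped volume = 475.0 × 0.455 = 216.13 mL.
Additional alveolar pressure from trapping ≈ V_trapped / C = 216.13 / 55.882 = 3.868 cmH2O.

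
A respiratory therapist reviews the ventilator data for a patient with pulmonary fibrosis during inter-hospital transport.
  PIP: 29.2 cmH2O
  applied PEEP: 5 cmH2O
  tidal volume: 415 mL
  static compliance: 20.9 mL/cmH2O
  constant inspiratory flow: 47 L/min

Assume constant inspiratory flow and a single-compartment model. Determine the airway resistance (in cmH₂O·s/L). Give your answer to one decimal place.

5.5

Flow: 47 L/min ÷ 60 = 0.7833 L/s.
Equation of motion (constant flow): PIP = Vt/C + R·V̇ + PEEP.
R·V̇ = PIP − Vt/C − PEEP = 29.2 − 415/20.9 − 5 = 29.2 − 19.856 − 5 = 4.344 cmH2O.
R = 4.344 / 0.7833 = 5.546 cmH2O·s/L.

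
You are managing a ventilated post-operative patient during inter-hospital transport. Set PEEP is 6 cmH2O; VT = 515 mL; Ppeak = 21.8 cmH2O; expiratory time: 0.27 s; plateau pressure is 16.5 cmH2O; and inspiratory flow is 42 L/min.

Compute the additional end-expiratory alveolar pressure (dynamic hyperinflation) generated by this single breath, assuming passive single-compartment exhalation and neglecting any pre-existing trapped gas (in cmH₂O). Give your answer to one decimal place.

Flow: 42 L/min ÷ 60 = 0.7 L/s.
R = (PIP − Pplat)/V̇ = (21.8 − 16.5) / 0.7 = 5.3/0.7 = 7.571 cmH2O·s/L.
C = Vt/(Pplat − PEEP) = 515.0 / (16.5 − 6) = 515.0/10.5 = 49.048 mL/cmH2O.
τ = R × C = 7.571 × 0.04905 L/cmH2O = 0.3714 s.
Fraction remaining = e^(−Te/τ) = e^(−0.27/0.3714) = 0.4834; trapped volume = 515.0 × 0.4834 = 248.95 mL.
Additional alveolar pressure from trapping ≈ V_trapped / C = 248.95 / 49.048 = 5.076 cmH2O.

5.1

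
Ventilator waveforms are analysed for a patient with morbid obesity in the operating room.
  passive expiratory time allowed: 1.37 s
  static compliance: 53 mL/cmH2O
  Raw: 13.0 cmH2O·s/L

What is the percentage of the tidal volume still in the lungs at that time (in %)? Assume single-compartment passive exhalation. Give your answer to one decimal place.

τ = R × C = 13.0 × 53 mL/cmH2O = 13.0 × 0.053 L/cmH2O = 0.689 s.
Passive exhalation: V(t)/V₀ = e^(−t/τ) = e^(−1.37/0.689) = 0.1369.
Fraction remaining = 0.1369 → 13.69%.

13.7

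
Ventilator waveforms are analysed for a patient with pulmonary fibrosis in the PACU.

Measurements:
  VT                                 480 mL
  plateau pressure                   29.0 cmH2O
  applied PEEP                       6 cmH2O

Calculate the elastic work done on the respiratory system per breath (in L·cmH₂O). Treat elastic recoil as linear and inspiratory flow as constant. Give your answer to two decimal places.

Elastic work ≈ ½ × (Pplat − PEEP) × Vt = 0.5 × (29.0 − 6) × 0.480 L = 0.5 × 23.0 × 0.480 = 5.52 L·cmH2O.

5.52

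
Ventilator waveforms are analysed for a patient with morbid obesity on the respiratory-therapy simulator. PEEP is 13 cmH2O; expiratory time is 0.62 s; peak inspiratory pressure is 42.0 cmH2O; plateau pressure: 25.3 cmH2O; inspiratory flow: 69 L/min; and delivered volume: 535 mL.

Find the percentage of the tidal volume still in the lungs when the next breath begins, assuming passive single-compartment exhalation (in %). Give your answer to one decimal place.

Flow: 69 L/min ÷ 60 = 1.15 L/s.
R = (PIP − Pplat)/V̇ = (42.0 − 25.3) / 1.15 = 16.7/1.15 = 14.522 cmH2O·s/L.
C = Vt/(Pplat − PEEP) = 535.0 / (25.3 − 13) = 535.0/12.3 = 43.496 mL/cmH2O.
τ = R × C = 14.522 × 0.0435 L/cmH2O = 0.6317 s.
Fraction remaining at end-expiration = e^(−Te/τ) = e^(−0.62/0.6317) = 0.3748 → 37.48%.

37.5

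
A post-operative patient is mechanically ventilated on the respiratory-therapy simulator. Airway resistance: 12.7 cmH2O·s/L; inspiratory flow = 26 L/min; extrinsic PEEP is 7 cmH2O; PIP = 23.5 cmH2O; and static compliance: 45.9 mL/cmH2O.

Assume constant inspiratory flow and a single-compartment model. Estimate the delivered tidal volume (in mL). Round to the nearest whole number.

505

Flow: 26 L/min ÷ 60 = 0.4333 L/s.
Equation of motion (constant flow): PIP = Vt/C + R·V̇ + PEEP.
Vt/C = PIP − R·V̇ − PEEP = 23.5 − 5.503 − 7 = 10.997 cmH2O.
Vt = C × 10.997 = 45.9 × 10.997 = 504.76 mL.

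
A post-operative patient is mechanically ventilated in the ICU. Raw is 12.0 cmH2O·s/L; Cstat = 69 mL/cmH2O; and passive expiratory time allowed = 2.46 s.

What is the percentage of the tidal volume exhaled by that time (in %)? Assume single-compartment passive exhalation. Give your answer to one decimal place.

τ = R × C = 12.0 × 69 mL/cmH2O = 12.0 × 0.069 L/cmH2O = 0.828 s.
Passive exhalation: V(t)/V₀ = e^(−t/τ) = e^(−2.46/0.828) = 0.05125.
Fraction exhaled = 1 − 0.05125 = 0.9488 → 94.88%.

94.9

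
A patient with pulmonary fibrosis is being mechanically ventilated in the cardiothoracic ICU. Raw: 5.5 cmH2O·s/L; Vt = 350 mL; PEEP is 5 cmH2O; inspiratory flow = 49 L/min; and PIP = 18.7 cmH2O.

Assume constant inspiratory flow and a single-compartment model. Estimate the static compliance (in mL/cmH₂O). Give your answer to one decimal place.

Flow: 49 L/min ÷ 60 = 0.8167 L/s.
Equation of motion (constant flow): PIP = Vt/C + R·V̇ + PEEP.
Vt/C = PIP − R·V̇ − PEEP = 18.7 − 5.5×0.8167 − 5 = 18.7 − 4.492 − 5 = 9.208 cmH2O.
C = Vt / 9.208 = 350 / 9.208 = 38.01 mL/cmH2O.

38.0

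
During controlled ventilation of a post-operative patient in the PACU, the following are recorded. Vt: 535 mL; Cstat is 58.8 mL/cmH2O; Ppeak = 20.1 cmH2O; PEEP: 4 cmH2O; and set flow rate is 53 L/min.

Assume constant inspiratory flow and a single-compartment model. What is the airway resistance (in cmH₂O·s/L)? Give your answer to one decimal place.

Flow: 53 L/min ÷ 60 = 0.8833 L/s.
Equation of motion (constant flow): PIP = Vt/C + R·V̇ + PEEP.
R·V̇ = PIP − Vt/C − PEEP = 20.1 − 535/58.8 − 4 = 20.1 − 9.099 − 4 = 7.001 cmH2O.
R = 7.001 / 0.8833 = 7.926 cmH2O·s/L.

7.9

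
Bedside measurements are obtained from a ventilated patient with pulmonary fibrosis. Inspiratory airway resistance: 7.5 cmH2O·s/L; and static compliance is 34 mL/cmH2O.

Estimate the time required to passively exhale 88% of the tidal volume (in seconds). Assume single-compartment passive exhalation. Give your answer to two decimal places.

τ = R × C = 7.5 × 34 mL/cmH2O = 7.5 × 0.034 L/cmH2O = 0.255 s.
Exhaled fraction f = 1 − e^(−t/τ) → t = −τ·ln(1 − f) = −0.255·ln(0.12) = 0.5407 s.

0.54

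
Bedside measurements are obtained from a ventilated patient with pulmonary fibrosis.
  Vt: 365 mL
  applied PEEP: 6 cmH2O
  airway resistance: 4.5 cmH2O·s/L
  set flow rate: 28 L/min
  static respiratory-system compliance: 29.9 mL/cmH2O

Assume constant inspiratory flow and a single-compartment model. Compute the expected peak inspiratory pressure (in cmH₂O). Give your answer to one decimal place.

Flow: 28 L/min ÷ 60 = 0.4667 L/s.
Equation of motion (constant flow): PIP = Vt/C + R·V̇ + PEEP.
PIP = 365/29.9 + 4.5×0.4667 + 6 = 12.207 + 2.1 + 6 = 20.307 cmH2O.

20.3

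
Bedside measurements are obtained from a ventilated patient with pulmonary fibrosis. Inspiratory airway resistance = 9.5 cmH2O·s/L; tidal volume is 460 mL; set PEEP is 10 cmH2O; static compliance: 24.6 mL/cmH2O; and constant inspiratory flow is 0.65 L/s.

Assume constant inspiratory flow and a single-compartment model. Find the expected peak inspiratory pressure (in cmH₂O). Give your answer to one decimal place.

34.9

Equation of motion (constant flow): PIP = Vt/C + R·V̇ + PEEP.
PIP = 460/24.6 + 9.5×0.65 + 10 = 18.699 + 6.175 + 10 = 34.874 cmH2O.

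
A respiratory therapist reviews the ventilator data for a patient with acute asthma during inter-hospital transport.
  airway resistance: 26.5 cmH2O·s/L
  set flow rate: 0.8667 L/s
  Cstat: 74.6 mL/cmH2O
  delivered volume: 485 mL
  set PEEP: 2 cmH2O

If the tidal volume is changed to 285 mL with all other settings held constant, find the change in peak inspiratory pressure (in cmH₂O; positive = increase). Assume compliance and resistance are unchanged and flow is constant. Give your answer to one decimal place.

PIP = Vt/C + R·V̇ + PEEP (constant-flow equation of motion).
Only the elastic term changes: ΔPIP = ΔVt / C = (285 − 485) / 74.6 = -2.681 cmH2O.

-2.7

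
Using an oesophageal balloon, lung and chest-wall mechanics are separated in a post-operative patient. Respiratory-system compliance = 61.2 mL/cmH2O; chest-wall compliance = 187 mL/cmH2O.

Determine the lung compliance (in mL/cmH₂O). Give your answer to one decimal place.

91.0

1/CL = 1/Crs − 1/Ccw.
1/CL = 1/61.2 − 1/187 = 0.01099.
CL = 90.992 mL/cmH2O.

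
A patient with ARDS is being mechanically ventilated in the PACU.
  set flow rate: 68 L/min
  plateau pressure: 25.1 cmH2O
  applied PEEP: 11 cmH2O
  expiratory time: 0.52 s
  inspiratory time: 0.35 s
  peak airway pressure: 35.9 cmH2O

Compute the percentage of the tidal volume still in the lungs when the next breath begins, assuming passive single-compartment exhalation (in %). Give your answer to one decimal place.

Flow: 68 L/min ÷ 60 = 1.1333 L/s.
Vt = flow × Ti = 1.1333 L/s × 0.35 s × 1000 mL/L = 396.66 mL.
R = (PIP − Pplat)/V̇ = (35.9 − 25.1) / 1.1333 = 10.8/1.1333 = 9.53 cmH2O·s/L.
C = Vt/(Pplat − PEEP) = 396.66 / (25.1 − 11) = 396.66/14.1 = 28.132 mL/cmH2O.
τ = R × C = 9.53 × 0.02813 L/cmH2O = 0.2681 s.
Fraction remaining at end-expiration = e^(−Te/τ) = e^(−0.52/0.2681) = 0.1438 → 14.38%.

14.4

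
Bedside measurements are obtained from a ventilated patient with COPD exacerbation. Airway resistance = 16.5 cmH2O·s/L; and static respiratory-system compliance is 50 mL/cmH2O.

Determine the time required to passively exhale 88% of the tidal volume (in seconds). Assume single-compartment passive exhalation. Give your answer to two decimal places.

τ = R × C = 16.5 × 50 mL/cmH2O = 16.5 × 0.050 L/cmH2O = 0.825 s.
Exhaled fraction f = 1 − e^(−t/τ) → t = −τ·ln(1 − f) = −0.825·ln(0.12) = 1.749 s.

1.75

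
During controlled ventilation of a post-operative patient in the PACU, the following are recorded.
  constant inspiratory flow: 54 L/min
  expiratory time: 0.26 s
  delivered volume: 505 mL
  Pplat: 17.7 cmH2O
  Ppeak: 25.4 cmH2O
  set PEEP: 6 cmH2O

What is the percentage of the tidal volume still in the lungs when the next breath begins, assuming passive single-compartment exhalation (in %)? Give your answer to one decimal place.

49.5

Flow: 54 L/min ÷ 60 = 0.9 L/s.
R = (PIP − Pplat)/V̇ = (25.4 − 17.7) / 0.9 = 7.7/0.9 = 8.556 cmH2O·s/L.
C = Vt/(Pplat − PEEP) = 505.0 / (17.7 − 6) = 505.0/11.7 = 43.162 mL/cmH2O.
τ = R × C = 8.556 × 0.04316 L/cmH2O = 0.3693 s.
Fraction remaining at end-expiration = e^(−Te/τ) = e^(−0.26/0.3693) = 0.4946 → 49.46%.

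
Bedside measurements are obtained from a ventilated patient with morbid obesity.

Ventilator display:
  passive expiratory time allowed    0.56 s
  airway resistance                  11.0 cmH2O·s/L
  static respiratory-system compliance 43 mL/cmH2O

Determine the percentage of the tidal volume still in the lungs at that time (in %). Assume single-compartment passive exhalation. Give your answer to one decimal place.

τ = R × C = 11.0 × 43 mL/cmH2O = 11.0 × 0.043 L/cmH2O = 0.473 s.
Passive exhalation: V(t)/V₀ = e^(−t/τ) = e^(−0.56/0.473) = 0.3061.
Fraction remaining = 0.3061 → 30.61%.

30.6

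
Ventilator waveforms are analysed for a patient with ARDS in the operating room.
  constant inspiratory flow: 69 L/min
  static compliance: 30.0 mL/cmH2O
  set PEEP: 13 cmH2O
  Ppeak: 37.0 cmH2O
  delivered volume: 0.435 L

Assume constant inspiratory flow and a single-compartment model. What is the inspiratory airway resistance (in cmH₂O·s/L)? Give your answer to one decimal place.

Flow: 69 L/min ÷ 60 = 1.15 L/s.
Equation of motion (constant flow): PIP = Vt/C + R·V̇ + PEEP.
R·V̇ = PIP − Vt/C − PEEP = 37.0 − 435/30.0 − 13 = 37.0 − 14.5 − 13 = 9.5 cmH2O.
R = 9.5 / 1.15 = 8.261 cmH2O·s/L.

8.3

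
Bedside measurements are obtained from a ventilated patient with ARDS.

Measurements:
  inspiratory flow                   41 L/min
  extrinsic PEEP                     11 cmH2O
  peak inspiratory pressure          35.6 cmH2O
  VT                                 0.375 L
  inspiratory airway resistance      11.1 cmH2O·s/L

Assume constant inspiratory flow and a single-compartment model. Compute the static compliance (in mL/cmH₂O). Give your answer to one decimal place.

Flow: 41 L/min ÷ 60 = 0.6833 L/s.
Equation of motion (constant flow): PIP = Vt/C + R·V̇ + PEEP.
Vt/C = PIP − R·V̇ − PEEP = 35.6 − 11.1×0.6833 − 11 = 35.6 − 7.585 − 11 = 17.015 cmH2O.
C = Vt / 17.015 = 375 / 17.015 = 22.039 mL/cmH2O.

22.0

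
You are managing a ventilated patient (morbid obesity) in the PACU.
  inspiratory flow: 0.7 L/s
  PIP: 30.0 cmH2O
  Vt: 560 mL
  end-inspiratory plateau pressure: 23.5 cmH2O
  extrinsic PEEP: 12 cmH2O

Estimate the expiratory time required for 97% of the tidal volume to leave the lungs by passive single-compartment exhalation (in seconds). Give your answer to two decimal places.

R = (PIP − Pplat)/V̇ = (30.0 − 23.5) / 0.7 = 6.5/0.7 = 9.286 cmH2O·s/L.
C = Vt/(Pplat − PEEP) = 560.0 / (23.5 − 12) = 560.0/11.5 = 48.696 mL/cmH2O.
τ = R × C = 9.286 × 0.0487 L/cmH2O = 0.4522 s.
t = −τ·ln(1 − 0.97) = −0.4522·ln(0.03) = 1.586 s.

1.59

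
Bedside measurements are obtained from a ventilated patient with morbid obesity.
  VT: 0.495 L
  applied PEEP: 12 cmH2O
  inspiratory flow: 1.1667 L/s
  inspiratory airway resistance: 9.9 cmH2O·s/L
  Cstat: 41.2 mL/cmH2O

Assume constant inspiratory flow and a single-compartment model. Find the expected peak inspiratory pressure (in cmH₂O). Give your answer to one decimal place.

35.6

Equation of motion (constant flow): PIP = Vt/C + R·V̇ + PEEP.
PIP = 495/41.2 + 9.9×1.1667 + 12 = 12.015 + 11.55 + 12 = 35.565 cmH2O.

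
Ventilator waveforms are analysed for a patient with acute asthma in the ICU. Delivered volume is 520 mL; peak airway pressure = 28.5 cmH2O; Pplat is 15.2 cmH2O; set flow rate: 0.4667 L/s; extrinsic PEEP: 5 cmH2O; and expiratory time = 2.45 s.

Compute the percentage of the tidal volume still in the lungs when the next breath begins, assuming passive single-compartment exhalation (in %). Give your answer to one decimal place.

18.5

R = (PIP − Pplat)/V̇ = (28.5 − 15.2) / 0.4667 = 13.3/0.4667 = 28.498 cmH2O·s/L.
C = Vt/(Pplat − PEEP) = 520.0 / (15.2 − 5) = 520.0/10.2 = 50.98 mL/cmH2O.
τ = R × C = 28.498 × 0.05098 L/cmH2O = 1.453 s.
Fraction remaining at end-expiration = e^(−Te/τ) = e^(−2.45/1.453) = 0.1852 → 18.52%.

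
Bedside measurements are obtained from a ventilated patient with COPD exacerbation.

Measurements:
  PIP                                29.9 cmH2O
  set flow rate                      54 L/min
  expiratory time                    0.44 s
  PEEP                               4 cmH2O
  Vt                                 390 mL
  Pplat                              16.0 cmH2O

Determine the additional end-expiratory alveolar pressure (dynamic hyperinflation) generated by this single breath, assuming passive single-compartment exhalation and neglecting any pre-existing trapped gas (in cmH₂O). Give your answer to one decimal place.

Flow: 54 L/min ÷ 60 = 0.9 L/s.
R = (PIP − Pplat)/V̇ = (29.9 − 16.0) / 0.9 = 13.9/0.9 = 15.444 cmH2O·s/L.
C = Vt/(Pplat − PEEP) = 390.0 / (16.0 − 4) = 390.0/12.0 = 32.5 mL/cmH2O.
τ = R × C = 15.444 × 0.0325 L/cmH2O = 0.5019 s.
Fraction remaining = e^(−Te/τ) = e^(−0.44/0.5019) = 0.4162; trapped volume = 390.0 × 0.4162 = 162.32 mL.
Additional alveolar pressure from trapping ≈ V_trapped / C = 162.32 / 32.5 = 4.994 cmH2O.

5.0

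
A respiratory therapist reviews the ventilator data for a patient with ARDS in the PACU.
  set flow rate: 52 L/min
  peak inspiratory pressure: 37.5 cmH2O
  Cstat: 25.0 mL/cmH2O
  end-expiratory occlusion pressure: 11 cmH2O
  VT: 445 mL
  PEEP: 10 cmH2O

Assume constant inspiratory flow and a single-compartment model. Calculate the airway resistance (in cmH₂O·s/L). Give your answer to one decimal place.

Flow: 52 L/min ÷ 60 = 0.8667 L/s.
Total PEEP = 11 cmH2O (set 10 + intrinsic 1); this is the baseline alveolar pressure.
Equation of motion (constant flow): PIP = Vt/C + R·V̇ + PEEP.
R·V̇ = PIP − Vt/C − PEEP = 37.5 − 445/25.0 − 11 = 37.5 − 17.8 − 11 = 8.7 cmH2O.
R = 8.7 / 0.8667 = 10.038 cmH2O·s/L.

10.0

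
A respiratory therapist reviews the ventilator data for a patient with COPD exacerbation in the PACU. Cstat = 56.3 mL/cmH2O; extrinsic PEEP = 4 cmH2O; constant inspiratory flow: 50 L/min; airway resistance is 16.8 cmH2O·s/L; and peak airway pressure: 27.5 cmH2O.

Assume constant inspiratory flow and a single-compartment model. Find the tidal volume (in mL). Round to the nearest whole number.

535

Flow: 50 L/min ÷ 60 = 0.8333 L/s.
Equation of motion (constant flow): PIP = Vt/C + R·V̇ + PEEP.
Vt/C = PIP − R·V̇ − PEEP = 27.5 − 13.999 − 4 = 9.501 cmH2O.
Vt = C × 9.501 = 56.3 × 9.501 = 534.91 mL.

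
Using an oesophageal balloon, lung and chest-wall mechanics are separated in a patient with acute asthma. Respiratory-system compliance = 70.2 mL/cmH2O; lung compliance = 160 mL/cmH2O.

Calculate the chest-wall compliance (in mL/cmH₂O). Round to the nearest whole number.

125

1/Ccw = 1/Crs − 1/CL.
1/Ccw = 1/70.2 − 1/160 = 0.007995.
Ccw = 125.08 mL/cmH2O.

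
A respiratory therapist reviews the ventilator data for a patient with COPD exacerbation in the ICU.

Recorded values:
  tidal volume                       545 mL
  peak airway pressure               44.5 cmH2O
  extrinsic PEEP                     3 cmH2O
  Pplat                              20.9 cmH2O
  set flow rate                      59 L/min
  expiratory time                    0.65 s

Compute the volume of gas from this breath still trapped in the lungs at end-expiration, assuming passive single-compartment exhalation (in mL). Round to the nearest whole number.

Flow: 59 L/min ÷ 60 = 0.9833 L/s.
R = (PIP − Pplat)/V̇ = (44.5 − 20.9) / 0.9833 = 23.6/0.9833 = 24.001 cmH2O·s/L.
C = Vt/(Pplat − PEEP) = 545.0 / (20.9 − 3) = 545.0/17.9 = 30.447 mL/cmH2O.
τ = R × C = 24.001 × 0.03045 L/cmH2O = 0.7308 s.
Fraction remaining = e^(−Te/τ) = e^(−0.65/0.7308) = 0.4109.
Trapped volume = 545.0 × 0.4109 = 223.94 mL.

224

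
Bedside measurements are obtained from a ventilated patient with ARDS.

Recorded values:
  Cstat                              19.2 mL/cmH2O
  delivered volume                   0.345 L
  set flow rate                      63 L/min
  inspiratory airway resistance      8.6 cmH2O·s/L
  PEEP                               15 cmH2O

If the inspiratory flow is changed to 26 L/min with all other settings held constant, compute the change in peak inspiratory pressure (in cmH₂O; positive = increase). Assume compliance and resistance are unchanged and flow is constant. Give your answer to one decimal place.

-5.3

Flow: 63 L/min ÷ 60 = 1.05 L/s.
New flow: 26 L/min ÷ 60 = 0.4333 L/s.
PIP = Vt/C + R·V̇ + PEEP (constant-flow equation of motion).
Only the resistive term changes: ΔPIP = R × ΔV̇ = 8.6 × (0.4333 − 1.05) = 8.6 × -0.6167 = -5.304 cmH2O.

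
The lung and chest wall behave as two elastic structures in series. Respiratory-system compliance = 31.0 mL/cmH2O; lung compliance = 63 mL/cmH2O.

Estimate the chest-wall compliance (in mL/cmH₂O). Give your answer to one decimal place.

1/Ccw = 1/Crs − 1/CL.
1/Ccw = 1/31.0 − 1/63 = 0.01639.
Ccw = 61.013 mL/cmH2O.

61.0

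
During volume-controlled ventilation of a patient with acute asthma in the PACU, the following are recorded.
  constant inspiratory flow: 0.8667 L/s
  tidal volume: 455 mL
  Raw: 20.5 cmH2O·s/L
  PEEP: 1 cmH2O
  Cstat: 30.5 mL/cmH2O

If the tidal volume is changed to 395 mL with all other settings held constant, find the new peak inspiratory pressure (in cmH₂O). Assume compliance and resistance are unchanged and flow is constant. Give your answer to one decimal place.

PIP = Vt/C + R·V̇ + PEEP (constant-flow equation of motion).
Only the elastic term changes: ΔPIP = ΔVt / C = (395 − 455) / 30.5 = -1.967 cmH2O.
Original PIP = 455/30.5 + 20.5×0.8667 + 1 = 33.685 cmH2O; new PIP = 33.685 + (-1.967) = 31.718 cmH2O.

31.7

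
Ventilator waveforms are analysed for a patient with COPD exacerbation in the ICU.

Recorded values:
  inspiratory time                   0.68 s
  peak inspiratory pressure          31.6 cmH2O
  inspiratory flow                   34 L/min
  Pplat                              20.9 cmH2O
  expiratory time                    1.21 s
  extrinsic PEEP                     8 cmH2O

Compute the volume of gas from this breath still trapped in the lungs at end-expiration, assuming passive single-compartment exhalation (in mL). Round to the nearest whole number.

45

Flow: 34 L/min ÷ 60 = 0.5667 L/s.
Vt = flow × Ti = 0.5667 L/s × 0.68 s × 1000 mL/L = 385.36 mL.
R = (PIP − Pplat)/V̇ = (31.6 − 20.9) / 0.5667 = 10.7/0.5667 = 18.881 cmH2O·s/L.
C = Vt/(Pplat − PEEP) = 385.36 / (20.9 − 8) = 385.36/12.9 = 29.873 mL/cmH2O.
τ = R × C = 18.881 × 0.02987 L/cmH2O = 0.564 s.
Fraction remaining = e^(−Te/τ) = e^(−1.21/0.564) = 0.117.
Trapped volume = 385.36 × 0.117 = 45.087 mL.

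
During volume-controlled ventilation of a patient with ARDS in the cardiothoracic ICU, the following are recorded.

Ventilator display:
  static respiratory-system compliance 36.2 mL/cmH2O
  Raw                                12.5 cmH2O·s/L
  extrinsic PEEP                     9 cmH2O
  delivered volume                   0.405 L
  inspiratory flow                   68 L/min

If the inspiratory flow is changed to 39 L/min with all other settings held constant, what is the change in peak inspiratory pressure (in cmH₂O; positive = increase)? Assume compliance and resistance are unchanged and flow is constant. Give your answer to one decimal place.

-6.0

Flow: 68 L/min ÷ 60 = 1.1333 L/s.
New flow: 39 L/min ÷ 60 = 0.65 L/s.
PIP = Vt/C + R·V̇ + PEEP (constant-flow equation of motion).
Only the resistive term changes: ΔPIP = R × ΔV̇ = 12.5 × (0.65 − 1.1333) = 12.5 × -0.4833 = -6.041 cmH2O.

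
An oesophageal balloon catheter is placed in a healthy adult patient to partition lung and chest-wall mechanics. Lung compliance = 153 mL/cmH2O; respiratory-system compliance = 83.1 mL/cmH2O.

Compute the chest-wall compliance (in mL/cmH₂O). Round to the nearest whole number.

182

1/Ccw = 1/Crs − 1/CL.
1/Ccw = 1/83.1 − 1/153 = 0.005498.
Ccw = 181.88 mL/cmH2O.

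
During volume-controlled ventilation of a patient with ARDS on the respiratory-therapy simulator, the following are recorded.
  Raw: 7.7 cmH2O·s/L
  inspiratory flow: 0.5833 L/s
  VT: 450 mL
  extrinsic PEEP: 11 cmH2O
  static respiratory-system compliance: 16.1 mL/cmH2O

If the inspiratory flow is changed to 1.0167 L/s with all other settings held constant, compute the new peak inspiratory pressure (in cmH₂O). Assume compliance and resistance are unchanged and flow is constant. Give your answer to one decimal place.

46.8

PIP = Vt/C + R·V̇ + PEEP (constant-flow equation of motion).
Only the resistive term changes: ΔPIP = R × ΔV̇ = 7.7 × (1.0167 − 0.5833) = 7.7 × 0.4334 = 3.337 cmH2O.
Original PIP = 450/16.1 + 7.7×0.5833 + 11 = 43.442 cmH2O; new PIP = 43.442 + (3.337) = 46.779 cmH2O.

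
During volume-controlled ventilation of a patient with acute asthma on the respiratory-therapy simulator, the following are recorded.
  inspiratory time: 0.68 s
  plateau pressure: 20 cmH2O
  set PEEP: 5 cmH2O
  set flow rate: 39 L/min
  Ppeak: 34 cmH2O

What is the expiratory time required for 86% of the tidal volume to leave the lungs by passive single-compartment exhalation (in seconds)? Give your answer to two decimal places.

Flow: 39 L/min ÷ 60 = 0.65 L/s.
Vt = flow × Ti = 0.65 L/s × 0.68 s × 1000 mL/L = 442.0 mL.
R = (PIP − Pplat)/V̇ = (34 − 20) / 0.65 = 14.0/0.65 = 21.538 cmH2O·s/L.
C = Vt/(Pplat − PEEP) = 442.0 / (20 − 5) = 442.0/15.0 = 29.467 mL/cmH2O.
τ = R × C = 21.538 × 0.02947 L/cmH2O = 0.6347 s.
t = −τ·ln(1 − 0.86) = −0.6347·ln(0.14) = 1.248 s.

1.25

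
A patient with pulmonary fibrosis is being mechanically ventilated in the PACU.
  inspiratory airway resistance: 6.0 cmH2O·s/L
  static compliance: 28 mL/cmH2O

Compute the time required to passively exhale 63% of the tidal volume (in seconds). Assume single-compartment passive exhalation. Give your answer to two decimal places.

0.17

τ = R × C = 6.0 × 28 mL/cmH2O = 6.0 × 0.028 L/cmH2O = 0.168 s.
Exhaled fraction f = 1 − e^(−t/τ) → t = −τ·ln(1 − f) = −0.168·ln(0.37) = 0.167 s.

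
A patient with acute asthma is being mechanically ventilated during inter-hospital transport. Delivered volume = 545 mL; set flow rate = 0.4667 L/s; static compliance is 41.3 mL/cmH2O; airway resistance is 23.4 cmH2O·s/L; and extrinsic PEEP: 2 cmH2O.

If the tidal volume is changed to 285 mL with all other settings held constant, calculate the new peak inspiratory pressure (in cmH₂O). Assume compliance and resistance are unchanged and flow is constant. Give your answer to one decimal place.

19.8

PIP = Vt/C + R·V̇ + PEEP (constant-flow equation of motion).
Only the elastic term changes: ΔPIP = ΔVt / C = (285 − 545) / 41.3 = -6.295 cmH2O.
Original PIP = 545/41.3 + 23.4×0.4667 + 2 = 26.117 cmH2O; new PIP = 26.117 + (-6.295) = 19.822 cmH2O.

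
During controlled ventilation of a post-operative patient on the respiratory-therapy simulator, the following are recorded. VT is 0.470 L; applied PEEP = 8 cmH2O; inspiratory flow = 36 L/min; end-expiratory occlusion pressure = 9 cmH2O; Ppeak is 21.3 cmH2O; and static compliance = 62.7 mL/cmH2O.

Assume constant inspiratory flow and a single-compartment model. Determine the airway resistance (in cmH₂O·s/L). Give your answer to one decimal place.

8.0

Flow: 36 L/min ÷ 60 = 0.6 L/s.
Total PEEP = 9 cmH2O (set 8 + intrinsic 1); this is the baseline alveolar pressure.
Equation of motion (constant flow): PIP = Vt/C + R·V̇ + PEEP.
R·V̇ = PIP − Vt/C − PEEP = 21.3 − 470/62.7 − 9 = 21.3 − 7.496 − 9 = 4.804 cmH2O.
R = 4.804 / 0.6 = 8.007 cmH2O·s/L.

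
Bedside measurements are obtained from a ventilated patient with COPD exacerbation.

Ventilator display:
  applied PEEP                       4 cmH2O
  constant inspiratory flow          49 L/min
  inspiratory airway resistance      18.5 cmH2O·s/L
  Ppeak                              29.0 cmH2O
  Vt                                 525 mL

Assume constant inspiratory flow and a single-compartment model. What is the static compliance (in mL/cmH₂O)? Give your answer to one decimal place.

Flow: 49 L/min ÷ 60 = 0.8167 L/s.
Equation of motion (constant flow): PIP = Vt/C + R·V̇ + PEEP.
Vt/C = PIP − R·V̇ − PEEP = 29.0 − 18.5×0.8167 − 4 = 29.0 − 15.109 − 4 = 9.891 cmH2O.
C = Vt / 9.891 = 525 / 9.891 = 53.079 mL/cmH2O.

53.1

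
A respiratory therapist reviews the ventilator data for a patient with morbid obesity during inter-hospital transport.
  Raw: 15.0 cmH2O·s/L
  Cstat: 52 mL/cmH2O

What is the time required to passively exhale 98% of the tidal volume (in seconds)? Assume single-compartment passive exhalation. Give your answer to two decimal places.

3.05

τ = R × C = 15.0 × 52 mL/cmH2O = 15.0 × 0.052 L/cmH2O = 0.78 s.
Exhaled fraction f = 1 − e^(−t/τ) → t = −τ·ln(1 − f) = −0.78·ln(0.02) = 3.051 s.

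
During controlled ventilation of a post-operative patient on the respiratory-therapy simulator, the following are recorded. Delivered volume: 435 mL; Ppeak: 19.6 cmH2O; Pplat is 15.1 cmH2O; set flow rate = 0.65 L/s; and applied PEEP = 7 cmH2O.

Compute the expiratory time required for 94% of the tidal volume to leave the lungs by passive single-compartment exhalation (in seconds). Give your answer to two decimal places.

R = (PIP − Pplat)/V̇ = (19.6 − 15.1) / 0.65 = 4.5/0.65 = 6.923 cmH2O·s/L.
C = Vt/(Pplat − PEEP) = 435.0 / (15.1 − 7) = 435.0/8.1 = 53.704 mL/cmH2O.
τ = R × C = 6.923 × 0.0537 L/cmH2O = 0.3718 s.
t = −τ·ln(1 − 0.94) = −0.3718·ln(0.06) = 1.046 s.

1.05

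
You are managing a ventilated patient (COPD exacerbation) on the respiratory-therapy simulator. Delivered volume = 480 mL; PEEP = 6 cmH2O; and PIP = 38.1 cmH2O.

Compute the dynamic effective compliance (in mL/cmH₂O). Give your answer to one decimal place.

Dynamic compliance = Vt / (PIP − PEEP) = 480 / (38.1 − 6) = 480 / 32.1 = 14.953 mL/cmH2O.

15.0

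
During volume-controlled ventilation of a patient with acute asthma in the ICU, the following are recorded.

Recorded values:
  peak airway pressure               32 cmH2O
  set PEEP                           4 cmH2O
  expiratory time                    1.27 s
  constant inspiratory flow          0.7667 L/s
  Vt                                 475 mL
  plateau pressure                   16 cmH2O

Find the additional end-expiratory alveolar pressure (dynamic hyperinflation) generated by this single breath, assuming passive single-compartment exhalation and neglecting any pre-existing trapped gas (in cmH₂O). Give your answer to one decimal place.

R = (PIP − Pplat)/V̇ = (32 − 16) / 0.7667 = 16.0/0.7667 = 20.869 cmH2O·s/L.
C = Vt/(Pplat − PEEP) = 475.0 / (16 − 4) = 475.0/12.0 = 39.583 mL/cmH2O.
τ = R × C = 20.869 × 0.03958 L/cmH2O = 0.826 s.
Fraction remaining = e^(−Te/τ) = e^(−1.27/0.826) = 0.2149; trapped volume = 475.0 × 0.2149 = 102.08 mL.
Additional alveolar pressure from trapping ≈ V_trapped / C = 102.08 / 39.583 = 2.579 cmH2O.

2.6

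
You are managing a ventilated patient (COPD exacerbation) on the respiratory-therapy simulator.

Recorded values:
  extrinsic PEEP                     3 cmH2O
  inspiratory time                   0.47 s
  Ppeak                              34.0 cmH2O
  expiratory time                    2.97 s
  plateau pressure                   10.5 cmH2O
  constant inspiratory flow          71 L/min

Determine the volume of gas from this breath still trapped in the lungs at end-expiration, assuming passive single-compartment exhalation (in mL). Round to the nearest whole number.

74

Flow: 71 L/min ÷ 60 = 1.1833 L/s.
Vt = flow × Ti = 1.1833 L/s × 0.47 s × 1000 mL/L = 556.15 mL.
R = (PIP − Pplat)/V̇ = (34.0 − 10.5) / 1.1833 = 23.5/1.1833 = 19.86 cmH2O·s/L.
C = Vt/(Pplat − PEEP) = 556.15 / (10.5 − 3) = 556.15/7.5 = 74.153 mL/cmH2O.
τ = R × C = 19.86 × 0.07415 L/cmH2O = 1.473 s.
Fraction remaining = e^(−Te/τ) = e^(−2.97/1.473) = 0.1331.
Trapped volume = 556.15 × 0.1331 = 74.024 mL.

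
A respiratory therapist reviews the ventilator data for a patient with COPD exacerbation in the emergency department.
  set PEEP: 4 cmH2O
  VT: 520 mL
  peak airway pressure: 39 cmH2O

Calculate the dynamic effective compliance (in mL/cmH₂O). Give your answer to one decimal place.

14.9

Dynamic compliance = Vt / (PIP − PEEP) = 520 / (39 − 4) = 520 / 35.0 = 14.857 mL/cmH2O.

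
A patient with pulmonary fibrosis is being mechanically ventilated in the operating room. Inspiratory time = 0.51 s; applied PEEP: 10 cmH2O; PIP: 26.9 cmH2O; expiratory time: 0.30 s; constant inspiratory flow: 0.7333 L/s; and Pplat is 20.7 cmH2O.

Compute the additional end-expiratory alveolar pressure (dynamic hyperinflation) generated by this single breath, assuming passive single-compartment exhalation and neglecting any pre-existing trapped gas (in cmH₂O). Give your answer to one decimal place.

3.9

Vt = flow × Ti = 0.7333 L/s × 0.51 s × 1000 mL/L = 373.98 mL.
R = (PIP − Pplat)/V̇ = (26.9 − 20.7) / 0.7333 = 6.2/0.7333 = 8.455 cmH2O·s/L.
C = Vt/(Pplat − PEEP) = 373.98 / (20.7 − 10) = 373.98/10.7 = 34.951 mL/cmH2O.
τ = R × C = 8.455 × 0.03495 L/cmH2O = 0.2955 s.
Fraction remaining = e^(−Te/τ) = e^(−0.30/0.2955) = 0.3623; trapped volume = 373.98 × 0.3623 = 135.49 mL.
Additional alveolar pressure from trapping ≈ V_trapped / C = 135.49 / 34.951 = 3.877 cmH2O.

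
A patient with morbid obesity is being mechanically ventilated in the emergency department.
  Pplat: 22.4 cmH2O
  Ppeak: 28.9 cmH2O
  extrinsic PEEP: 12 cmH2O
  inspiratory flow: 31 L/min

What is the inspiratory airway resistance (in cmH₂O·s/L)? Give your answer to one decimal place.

Flow: 31 L/min ÷ 60 = 0.5167 L/s.
Raw = (PIP − Pplat) / flow = (28.9 − 22.4) / 0.5167 = 6.5 / 0.5167 = 12.58 cmH2O·s/L.

12.6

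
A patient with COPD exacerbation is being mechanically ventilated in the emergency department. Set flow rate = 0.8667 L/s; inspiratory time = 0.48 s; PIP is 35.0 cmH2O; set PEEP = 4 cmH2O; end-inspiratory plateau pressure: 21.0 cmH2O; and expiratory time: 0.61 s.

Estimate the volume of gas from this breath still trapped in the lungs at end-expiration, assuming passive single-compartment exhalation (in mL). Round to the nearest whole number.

Vt = flow × Ti = 0.8667 L/s × 0.48 s × 1000 mL/L = 416.02 mL.
R = (PIP − Pplat)/V̇ = (35.0 − 21.0) / 0.8667 = 14.0/0.8667 = 16.153 cmH2O·s/L.
C = Vt/(Pplat − PEEP) = 416.02 / (21.0 − 4) = 416.02/17.0 = 24.472 mL/cmH2O.
τ = R × C = 16.153 × 0.02447 L/cmH2O = 0.3953 s.
Fraction remaining = e^(−Te/τ) = e^(−0.61/0.3953) = 0.2137.
Trapped volume = 416.02 × 0.2137 = 88.903 mL.

89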